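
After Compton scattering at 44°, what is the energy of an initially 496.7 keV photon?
390.2399 keV

First convert energy to wavelength:
λ = hc/E, with hc ≈ 1239.842 keV·pm (i.e. 1239.842 eV·nm)

For E = 496.7 keV = 496700 eV:
λ = 1239.842 keV·pm / 496.7 keV
λ = 2.4962 pm

Calculate the Compton shift:
Δλ = λ_C(1 - cos(44°)) = 2.4263 × 0.2807
Δλ = 0.6810 pm

Final wavelength:
λ' = 2.4962 + 0.6810 = 3.1771 pm

Final energy:
E' = hc/λ' = 1239.842 / 3.1771 = 390.2399 keV

(Intermediate values are shown rounded; full precision is carried through to the final answer.)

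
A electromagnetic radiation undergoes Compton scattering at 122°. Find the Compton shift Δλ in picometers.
3.7121 pm

Using the Compton scattering formula:
Δλ = λ_C(1 - cos θ)

where λ_C = h/(m_e·c) ≈ 2.4263 pm is the Compton wavelength of an electron.

For θ = 122°:
cos(122°) = -0.5299
1 - cos(122°) = 1.5299

Δλ = 2.4263 × 1.5299
Δλ = 3.7121 pm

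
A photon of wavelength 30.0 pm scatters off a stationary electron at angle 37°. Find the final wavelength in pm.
30.4886 pm

Using the Compton scattering formula:
λ' = λ + Δλ = λ + λ_C(1 - cos θ)

Given:
- Initial wavelength λ = 30.0 pm
- Scattering angle θ = 37°
- Compton wavelength λ_C ≈ 2.4263 pm

Calculate the shift:
Δλ = 2.4263 × (1 - cos(37°))
Δλ = 2.4263 × 0.2014
Δλ = 0.4886 pm

Final wavelength:
λ' = 30.0 + 0.4886 = 30.4886 pm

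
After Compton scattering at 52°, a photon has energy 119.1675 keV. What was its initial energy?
130.9000 keV

Convert final energy to wavelength (hc ≈ 1239.842 keV·pm):
λ' = hc/E' = 1239.842 / 119.1675 = 10.4042 pm

Calculate the Compton shift:
Δλ = λ_C(1 - cos(52°))
Δλ = 2.4263 × (1 - cos(52°))
Δλ = 0.9325 pm

Initial wavelength:
λ = λ' - Δλ = 10.4042 - 0.9325 = 9.4717 pm

Initial energy:
E = hc/λ = 1239.842 / 9.4717 = 130.9000 keV

(Intermediate values are shown rounded; full precision is carried through to the final answer.)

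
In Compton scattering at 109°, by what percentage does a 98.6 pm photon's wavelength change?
3.2619%

Calculate the Compton shift:
Δλ = λ_C(1 - cos(109°))
Δλ = 2.4263 × (1 - cos(109°))
Δλ = 2.4263 × 1.3256
Δλ = 3.2162 pm

Percentage change:
(Δλ/λ₀) × 100 = (3.2162/98.6) × 100
= 3.2619%

(Intermediate values are shown rounded; full precision is carried through to the final answer.)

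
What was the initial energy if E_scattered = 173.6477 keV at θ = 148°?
466.7997 keV

Convert final energy to wavelength (hc ≈ 1239.842 keV·pm):
λ' = hc/E' = 1239.842 / 173.6477 = 7.1400 pm

Calculate the Compton shift:
Δλ = λ_C(1 - cos(148°))
Δλ = 2.4263 × (1 - cos(148°))
Δλ = 4.4839 pm

Initial wavelength:
λ = λ' - Δλ = 7.1400 - 4.4839 = 2.6560 pm

Initial energy:
E = hc/λ = 1239.842 / 2.6560 = 466.7997 keV

(Intermediate values are shown rounded; full precision is carried through to the final answer.)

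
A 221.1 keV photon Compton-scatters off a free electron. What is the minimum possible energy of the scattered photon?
118.5292 keV (at θ = 180°)

The scattered photon has minimum energy when its wavelength is maximum, i.e., when the Compton shift Δλ = λ_C(1 − cos θ) is maximum. This occurs at θ = 180° (backscattering), giving Δλ_max = 2λ_C = 4.8526 pm.

Initial wavelength: λ₀ = hc/E₀ = 5.6076 pm
Maximum final wavelength: λ'_max = λ₀ + 2λ_C = 5.6076 + 4.8526 = 10.4602 pm
Minimum final energy: E'_min = hc/λ'_max = 118.5292 keV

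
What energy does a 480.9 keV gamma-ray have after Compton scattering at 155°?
172.1175 keV

First convert energy to wavelength:
λ = hc/E, with hc ≈ 1239.842 keV·pm (i.e. 1239.842 eV·nm)

For E = 480.9 keV = 480900 eV:
λ = 1239.842 keV·pm / 480.9 keV
λ = 2.5782 pm

Calculate the Compton shift:
Δλ = λ_C(1 - cos(155°)) = 2.4263 × 1.9063
Δλ = 4.6253 pm

Final wavelength:
λ' = 2.5782 + 4.6253 = 7.2035 pm

Final energy:
E' = hc/λ' = 1239.842 / 7.2035 = 172.1175 keV

(Intermediate values are shown rounded; full precision is carried through to the final answer.)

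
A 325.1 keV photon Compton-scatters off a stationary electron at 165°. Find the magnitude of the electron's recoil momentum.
2.4911e-22 kg·m/s

The electron is initially at rest, so by conservation of momentum:
p⃗_e = p⃗₀ − p⃗'  (incident photon momentum minus scattered photon momentum)

Photon momentum magnitudes (p = h/λ = E/c):
λ₀ = hc/E₀ = 3.8137 pm → p₀ = h/λ₀ = 1.7374e-22 kg·m/s
Δλ = λ_C(1 − cos 165°) = 4.7699 pm
λ' = 8.5837 pm → p' = h/λ' = 7.7194e-23 kg·m/s

The scattered photon makes angle θ = 165° with the incident direction, so by the law of cosines:
|p⃗_e|² = p₀² + p'² − 2p₀p'cos θ
|p⃗_e|² = (1.7374e-22)² + (7.7194e-23)² − 2·1.7374e-22·7.7194e-23·cos(165°)
|p⃗_e| = 2.4911e-22 kg·m/s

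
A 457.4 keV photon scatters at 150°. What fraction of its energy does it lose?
0.6255 (or 62.55%)

Calculate initial and final photon energies:

Initial: E₀ = 457.4 keV → λ₀ = 2.7106 pm
Compton shift: Δλ = 4.5276 pm
Final wavelength: λ' = 7.2382 pm
Final energy: E' = 171.2918 keV

Fractional energy loss:
(E₀ - E')/E₀ = (457.4000 - 171.2918)/457.4000
= 286.1082/457.4000
= 0.6255
= 62.55%

(Intermediate values are shown rounded; full precision is carried through to the final answer.)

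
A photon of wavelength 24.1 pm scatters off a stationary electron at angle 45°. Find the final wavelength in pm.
24.8106 pm

Using the Compton scattering formula:
λ' = λ + Δλ = λ + λ_C(1 - cos θ)

Given:
- Initial wavelength λ = 24.1 pm
- Scattering angle θ = 45°
- Compton wavelength λ_C ≈ 2.4263 pm

Calculate the shift:
Δλ = 2.4263 × (1 - cos(45°))
Δλ = 2.4263 × 0.2929
Δλ = 0.7106 pm

Final wavelength:
λ' = 24.1 + 0.7106 = 24.8106 pm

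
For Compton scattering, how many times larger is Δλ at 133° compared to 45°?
133° produces the larger shift by a factor of 5.743

Calculate both shifts using Δλ = λ_C(1 - cos θ):

For θ₁ = 45°:
Δλ₁ = 2.4263 × (1 - cos(45°))
Δλ₁ = 2.4263 × 0.2929
Δλ₁ = 0.7106 pm

For θ₂ = 133°:
Δλ₂ = 2.4263 × (1 - cos(133°))
Δλ₂ = 2.4263 × 1.6820
Δλ₂ = 4.0810 pm

The 133° angle produces the larger shift.
Ratio: 4.0810/0.7106 = 5.743

(Intermediate values are shown rounded; full precision is carried through to the final answer.)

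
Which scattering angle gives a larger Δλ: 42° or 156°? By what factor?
156° produces the larger shift by a factor of 7.450

Calculate both shifts using Δλ = λ_C(1 - cos θ):

For θ₁ = 42°:
Δλ₁ = 2.4263 × (1 - cos(42°))
Δλ₁ = 2.4263 × 0.2569
Δλ₁ = 0.6232 pm

For θ₂ = 156°:
Δλ₂ = 2.4263 × (1 - cos(156°))
Δλ₂ = 2.4263 × 1.9135
Δλ₂ = 4.6429 pm

The 156° angle produces the larger shift.
Ratio: 4.6429/0.6232 = 7.450

(Intermediate values are shown rounded; full precision is carried through to the final answer.)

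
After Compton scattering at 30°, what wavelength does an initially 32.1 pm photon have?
32.4251 pm

Using the Compton formula: λ' = λ + λ_C(1 − cos θ)

For θ = 30°, cos θ = √3/2 (exact) ≈ 0.8660, so:
1 − cos 30° = 1 − (√3/2) ≈ 0.1340

Δλ = λ_C × 0.1340 = 2.4263 × 0.1340 = 0.3251 pm

λ' = 32.1 + 0.3251 = 32.4251 pm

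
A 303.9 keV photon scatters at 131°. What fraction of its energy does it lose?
0.4962 (or 49.62%)

Calculate initial and final photon energies:

Initial: E₀ = 303.9 keV → λ₀ = 4.0798 pm
Compton shift: Δλ = 4.0181 pm
Final wavelength: λ' = 8.0979 pm
Final energy: E' = 153.1069 keV

Fractional energy loss:
(E₀ - E')/E₀ = (303.9000 - 153.1069)/303.9000
= 150.7931/303.9000
= 0.4962
= 49.62%

(Intermediate values are shown rounded; full precision is carried through to the final answer.)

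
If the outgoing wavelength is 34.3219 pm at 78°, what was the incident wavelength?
32.4000 pm

From λ' = λ + Δλ, we have λ = λ' - Δλ

First calculate the Compton shift:
Δλ = λ_C(1 - cos θ)
Δλ = 2.4263 × (1 - cos(78°))
Δλ = 2.4263 × 0.7921
Δλ = 1.9219 pm

Initial wavelength:
λ = λ' - Δλ
λ = 34.3219 - 1.9219
λ = 32.4000 pm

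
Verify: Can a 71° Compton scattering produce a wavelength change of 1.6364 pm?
Yes, consistent

Calculate the expected shift for θ = 71°:

Δλ_expected = λ_C(1 - cos(71°))
Δλ_expected = 2.4263 × (1 - cos(71°))
Δλ_expected = 2.4263 × 0.6744
Δλ_expected = 1.6364 pm

Given shift: 1.6364 pm
Expected shift: 1.6364 pm
Difference: 0.0000 pm

The values match. This is consistent with Compton scattering at the stated angle.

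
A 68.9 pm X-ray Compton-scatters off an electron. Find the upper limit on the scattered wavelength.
73.7526 pm (at θ = 180°)

The Compton shift is Δλ = λ_C(1 − cos θ).

Since cos θ ranges from −1 to 1, the factor (1 − cos θ) ranges from 0 to 2; the maximum shift occurs at θ = 180° (backscattering):
Δλ_max = 2λ_C = 2 × 2.4263 pm = 4.8526 pm

Maximum scattered wavelength:
λ'_max = λ₀ + Δλ_max = 68.9 + 4.8526 = 73.7526 pm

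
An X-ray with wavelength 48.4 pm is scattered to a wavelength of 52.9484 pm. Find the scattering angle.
151.00°

First find the wavelength shift:
Δλ = λ' - λ = 52.9484 - 48.4 = 4.5484 pm

Using Δλ = λ_C(1 - cos θ), with λ_C = h/(m_e·c) ≈ 2.42631024 pm:
cos θ = 1 - Δλ/λ_C
cos θ = 1 - 4.5484/2.42631024
cos θ = -0.874616

θ = arccos(-0.874616)
θ = 151.00°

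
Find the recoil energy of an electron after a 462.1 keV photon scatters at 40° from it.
80.6933 keV

By energy conservation: K_e = E_initial - E_final

First find the scattered photon energy:
Initial wavelength: λ = hc/E = 2.6831 pm
Compton shift: Δλ = λ_C(1 - cos(40°)) = 0.5676 pm
Final wavelength: λ' = 2.6831 + 0.5676 = 3.2507 pm
Final photon energy: E' = hc/λ' = 381.4067 keV

Electron kinetic energy:
K_e = E - E' = 462.1000 - 381.4067 = 80.6933 keV

(Intermediate values are shown rounded; full precision is carried through to the final answer.)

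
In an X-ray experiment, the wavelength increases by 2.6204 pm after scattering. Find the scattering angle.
94.59°

From the Compton formula Δλ = λ_C(1 - cos θ), we can solve for θ:

cos θ = 1 - Δλ/λ_C

Given:
- Δλ = 2.6204 pm
- λ_C = h/(m_e·c) ≈ 2.42631024 pm

cos θ = 1 - 2.6204/2.42631024
cos θ = 1 - 1.079994
cos θ = -0.079994

θ = arccos(-0.079994)
θ = 94.59°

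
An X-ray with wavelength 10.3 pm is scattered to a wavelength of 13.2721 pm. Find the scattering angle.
103.00°

First find the wavelength shift:
Δλ = λ' - λ = 13.2721 - 10.3 = 2.9721 pm

Using Δλ = λ_C(1 - cos θ), with λ_C = h/(m_e·c) ≈ 2.42631024 pm:
cos θ = 1 - Δλ/λ_C
cos θ = 1 - 2.9721/2.42631024
cos θ = -0.224946

θ = arccos(-0.224946)
θ = 103.00°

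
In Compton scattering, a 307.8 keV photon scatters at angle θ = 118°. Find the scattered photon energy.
163.2774 keV

First convert energy to wavelength:
λ = hc/E, with hc ≈ 1239.842 keV·pm (i.e. 1239.842 eV·nm)

For E = 307.8 keV = 307800 eV:
λ = 1239.842 keV·pm / 307.8 keV
λ = 4.0281 pm

Calculate the Compton shift:
Δλ = λ_C(1 - cos(118°)) = 2.4263 × 1.4695
Δλ = 3.5654 pm

Final wavelength:
λ' = 4.0281 + 3.5654 = 7.5935 pm

Final energy:
E' = hc/λ' = 1239.842 / 7.5935 = 163.2774 keV

(Intermediate values are shown rounded; full precision is carried through to the final answer.)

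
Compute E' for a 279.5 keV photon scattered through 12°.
276.1987 keV

First convert energy to wavelength:
λ = hc/E, with hc ≈ 1239.842 keV·pm (i.e. 1239.842 eV·nm)

For E = 279.5 keV = 279500 eV:
λ = 1239.842 keV·pm / 279.5 keV
λ = 4.4359 pm

Calculate the Compton shift:
Δλ = λ_C(1 - cos(12°)) = 2.4263 × 0.0219
Δλ = 0.0530 pm

Final wavelength:
λ' = 4.4359 + 0.0530 = 4.4889 pm

Final energy:
E' = hc/λ' = 1239.842 / 4.4889 = 276.1987 keV

(Intermediate values are shown rounded; full precision is carried through to the final answer.)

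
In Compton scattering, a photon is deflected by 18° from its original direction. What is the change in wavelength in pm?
0.1188 pm

Using the Compton scattering formula:
Δλ = λ_C(1 - cos θ)

where λ_C = h/(m_e·c) ≈ 2.4263 pm is the Compton wavelength of an electron.

For θ = 18°:
cos(18°) = 0.9511
1 - cos(18°) = 0.0489

Δλ = 2.4263 × 0.0489
Δλ = 0.1188 pm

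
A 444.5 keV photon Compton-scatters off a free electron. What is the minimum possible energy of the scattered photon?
162.2423 keV (at θ = 180°)

The scattered photon has minimum energy when its wavelength is maximum, i.e., when the Compton shift Δλ = λ_C(1 − cos θ) is maximum. This occurs at θ = 180° (backscattering), giving Δλ_max = 2λ_C = 4.8526 pm.

Initial wavelength: λ₀ = hc/E₀ = 2.7893 pm
Maximum final wavelength: λ'_max = λ₀ + 2λ_C = 2.7893 + 4.8526 = 7.6419 pm
Minimum final energy: E'_min = hc/λ'_max = 162.2423 keV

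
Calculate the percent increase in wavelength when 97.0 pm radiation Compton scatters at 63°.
1.3658%

Calculate the Compton shift:
Δλ = λ_C(1 - cos(63°))
Δλ = 2.4263 × (1 - cos(63°))
Δλ = 2.4263 × 0.5460
Δλ = 1.3248 pm

Percentage change:
(Δλ/λ₀) × 100 = (1.3248/97.0) × 100
= 1.3658%

(Intermediate values are shown rounded; full precision is carried through to the final answer.)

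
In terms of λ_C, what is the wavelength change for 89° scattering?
0.9825 λ_C

The Compton shift formula is:
Δλ = λ_C(1 - cos θ)

Dividing both sides by λ_C:
Δλ/λ_C = 1 - cos θ

For θ = 89°:
Δλ/λ_C = 1 - cos(89°)
Δλ/λ_C = 1 - 0.0175
Δλ/λ_C = 0.9825

This means the shift is 0.9825 × λ_C = 2.3840 pm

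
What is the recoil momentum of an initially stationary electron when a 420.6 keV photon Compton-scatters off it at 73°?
2.2811e-22 kg·m/s

The electron is initially at rest, so by conservation of momentum:
p⃗_e = p⃗₀ − p⃗'  (incident photon momentum minus scattered photon momentum)

Photon momentum magnitudes (p = h/λ = E/c):
λ₀ = hc/E₀ = 2.9478 pm → p₀ = h/λ₀ = 2.2478e-22 kg·m/s
Δλ = λ_C(1 − cos 73°) = 1.7169 pm
λ' = 4.6647 pm → p' = h/λ' = 1.4205e-22 kg·m/s

The scattered photon makes angle θ = 73° with the incident direction, so by the law of cosines:
|p⃗_e|² = p₀² + p'² − 2p₀p'cos θ
|p⃗_e|² = (2.2478e-22)² + (1.4205e-22)² − 2·2.2478e-22·1.4205e-22·cos(73°)
|p⃗_e| = 2.2811e-22 kg·m/s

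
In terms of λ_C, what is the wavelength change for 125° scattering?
1.5736 λ_C

The Compton shift formula is:
Δλ = λ_C(1 - cos θ)

Dividing both sides by λ_C:
Δλ/λ_C = 1 - cos θ

For θ = 125°:
Δλ/λ_C = 1 - cos(125°)
Δλ/λ_C = 1 - -0.5736
Δλ/λ_C = 1.5736

This means the shift is 1.5736 × λ_C = 3.8180 pm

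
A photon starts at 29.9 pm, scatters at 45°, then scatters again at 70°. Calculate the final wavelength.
32.2071 pm

Apply Compton shift twice:

First scattering at θ₁ = 45°:
Δλ₁ = λ_C(1 - cos(45°))
Δλ₁ = 2.4263 × 0.2929
Δλ₁ = 0.7106 pm

After first scattering:
λ₁ = 29.9 + 0.7106 = 30.6106 pm

Second scattering at θ₂ = 70°:
Δλ₂ = λ_C(1 - cos(70°))
Δλ₂ = 2.4263 × 0.6580
Δλ₂ = 1.5965 pm

Final wavelength:
λ₂ = 30.6106 + 1.5965 = 32.2071 pm

Total shift: Δλ_total = 0.7106 + 1.5965 = 2.3071 pm

(Intermediate values are shown rounded; full precision is carried through to the final answer.)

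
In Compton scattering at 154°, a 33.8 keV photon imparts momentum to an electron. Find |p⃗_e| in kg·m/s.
3.3241e-23 kg·m/s

The electron is initially at rest, so by conservation of momentum:
p⃗_e = p⃗₀ − p⃗'  (incident photon momentum minus scattered photon momentum)

Photon momentum magnitudes (p = h/λ = E/c):
λ₀ = hc/E₀ = 36.6817 pm → p₀ = h/λ₀ = 1.8064e-23 kg·m/s
Δλ = λ_C(1 − cos 154°) = 4.6071 pm
λ' = 41.2888 pm → p' = h/λ' = 1.6048e-23 kg·m/s

The scattered photon makes angle θ = 154° with the incident direction, so by the law of cosines:
|p⃗_e|² = p₀² + p'² − 2p₀p'cos θ
|p⃗_e|² = (1.8064e-23)² + (1.6048e-23)² − 2·1.8064e-23·1.6048e-23·cos(154°)
|p⃗_e| = 3.3241e-23 kg·m/s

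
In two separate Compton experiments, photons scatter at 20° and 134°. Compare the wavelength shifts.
134° produces the larger shift by a factor of 28.100

Calculate both shifts using Δλ = λ_C(1 - cos θ):

For θ₁ = 20°:
Δλ₁ = 2.4263 × (1 - cos(20°))
Δλ₁ = 2.4263 × 0.0603
Δλ₁ = 0.1463 pm

For θ₂ = 134°:
Δλ₂ = 2.4263 × (1 - cos(134°))
Δλ₂ = 2.4263 × 1.6947
Δλ₂ = 4.1118 pm

The 134° angle produces the larger shift.
Ratio: 4.1118/0.1463 = 28.100

(Intermediate values are shown rounded; full precision is carried through to the final answer.)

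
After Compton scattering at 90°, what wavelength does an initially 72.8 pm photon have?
75.2263 pm

Using the Compton formula: λ' = λ + λ_C(1 − cos θ)

For θ = 90°, cos θ = 0 (exact) = 0.0000, so:
1 − cos 90° = 1 − (0) = 1.0000

Δλ = λ_C × 1.0000 = 2.4263 × 1.0000 = 2.4263 pm

λ' = 72.8 + 2.4263 = 75.2263 pm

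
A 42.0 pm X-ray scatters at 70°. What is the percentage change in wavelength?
3.8011%

Calculate the Compton shift:
Δλ = λ_C(1 - cos(70°))
Δλ = 2.4263 × (1 - cos(70°))
Δλ = 2.4263 × 0.6580
Δλ = 1.5965 pm

Percentage change:
(Δλ/λ₀) × 100 = (1.5965/42.0) × 100
= 3.8011%

(Intermediate values are shown rounded; full precision is carried through to the final answer.)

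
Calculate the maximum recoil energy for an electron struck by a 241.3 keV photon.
117.2016 keV

Maximum energy transfer occurs at θ = 180° (backscattering).

Initial photon: E₀ = 241.3 keV → λ₀ = 5.1382 pm

Maximum Compton shift (at 180°):
Δλ_max = 2λ_C = 2 × 2.4263 = 4.8526 pm

Final wavelength:
λ' = 5.1382 + 4.8526 = 9.9908 pm

Minimum photon energy (maximum energy to electron):
E'_min = hc/λ' = 124.0984 keV

Maximum electron kinetic energy:
K_max = E₀ - E'_min = 241.3000 - 124.0984 = 117.2016 keV

(Intermediate values are shown rounded; full precision is carried through to the final answer.)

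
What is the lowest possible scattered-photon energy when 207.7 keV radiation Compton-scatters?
114.5667 keV (at θ = 180°)

The scattered photon has minimum energy when its wavelength is maximum, i.e., when the Compton shift Δλ = λ_C(1 − cos θ) is maximum. This occurs at θ = 180° (backscattering), giving Δλ_max = 2λ_C = 4.8526 pm.

Initial wavelength: λ₀ = hc/E₀ = 5.9694 pm
Maximum final wavelength: λ'_max = λ₀ + 2λ_C = 5.9694 + 4.8526 = 10.8220 pm
Minimum final energy: E'_min = hc/λ'_max = 114.5667 keV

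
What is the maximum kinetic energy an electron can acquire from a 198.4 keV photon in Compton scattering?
86.7209 keV

Maximum energy transfer occurs at θ = 180° (backscattering).

Initial photon: E₀ = 198.4 keV → λ₀ = 6.2492 pm

Maximum Compton shift (at 180°):
Δλ_max = 2λ_C = 2 × 2.4263 = 4.8526 pm

Final wavelength:
λ' = 6.2492 + 4.8526 = 11.1018 pm

Minimum photon energy (maximum energy to electron):
E'_min = hc/λ' = 111.6791 keV

Maximum electron kinetic energy:
K_max = E₀ - E'_min = 198.4000 - 111.6791 = 86.7209 keV

(Intermediate values are shown rounded; full precision is carried through to the final answer.)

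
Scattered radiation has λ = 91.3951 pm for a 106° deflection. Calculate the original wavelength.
88.3000 pm

From λ' = λ + Δλ, we have λ = λ' - Δλ

First calculate the Compton shift:
Δλ = λ_C(1 - cos θ)
Δλ = 2.4263 × (1 - cos(106°))
Δλ = 2.4263 × 1.2756
Δλ = 3.0951 pm

Initial wavelength:
λ = λ' - Δλ
λ = 91.3951 - 3.0951
λ = 88.3000 pm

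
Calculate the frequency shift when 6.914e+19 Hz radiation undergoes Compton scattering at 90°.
2.481e+19 Hz (decrease)

Convert frequency to wavelength (c = 299792458 m/s):
λ₀ = c/f₀ = 299792458/6.914e+19 = 4.3360205e-12 m = 4.3360 pm

Calculate Compton shift:
Δλ = λ_C(1 - cos(90°)) = 2.4263 pm

Final wavelength:
λ' = λ₀ + Δλ = 4.3360 + 2.4263 = 6.7623 pm

Final frequency:
f' = c/λ' = 299792458/6.7623307e-12 = 4.4332712e+19 Hz

Frequency shift (decrease):
Δf = f₀ - f' = 6.914e+19 - 4.4332712e+19 = 2.481e+19 Hz

(Intermediate values are shown rounded; full precision is carried through to the final answer.)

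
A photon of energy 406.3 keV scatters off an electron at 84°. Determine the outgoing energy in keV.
237.3251 keV

First convert energy to wavelength:
λ = hc/E, with hc ≈ 1239.842 keV·pm (i.e. 1239.842 eV·nm)

For E = 406.3 keV = 406300 eV:
λ = 1239.842 keV·pm / 406.3 keV
λ = 3.0515 pm

Calculate the Compton shift:
Δλ = λ_C(1 - cos(84°)) = 2.4263 × 0.8955
Δλ = 2.1727 pm

Final wavelength:
λ' = 3.0515 + 2.1727 = 5.2242 pm

Final energy:
E' = hc/λ' = 1239.842 / 5.2242 = 237.3251 keV

(Intermediate values are shown rounded; full precision is carried through to the final answer.)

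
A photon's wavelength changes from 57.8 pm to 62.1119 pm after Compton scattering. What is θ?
141.00°

First find the wavelength shift:
Δλ = λ' - λ = 62.1119 - 57.8 = 4.3119 pm

Using Δλ = λ_C(1 - cos θ), with λ_C = h/(m_e·c) ≈ 2.42631024 pm:
cos θ = 1 - Δλ/λ_C
cos θ = 1 - 4.3119/2.42631024
cos θ = -0.777143

θ = arccos(-0.777143)
θ = 141.00°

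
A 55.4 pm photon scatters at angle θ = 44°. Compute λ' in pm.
56.0810 pm

Using the Compton scattering formula:
λ' = λ + Δλ = λ + λ_C(1 - cos θ)

Given:
- Initial wavelength λ = 55.4 pm
- Scattering angle θ = 44°
- Compton wavelength λ_C ≈ 2.4263 pm

Calculate the shift:
Δλ = 2.4263 × (1 - cos(44°))
Δλ = 2.4263 × 0.2807
Δλ = 0.6810 pm

Final wavelength:
λ' = 55.4 + 0.6810 = 56.0810 pm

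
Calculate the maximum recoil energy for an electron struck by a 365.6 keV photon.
215.2044 keV

Maximum energy transfer occurs at θ = 180° (backscattering).

Initial photon: E₀ = 365.6 keV → λ₀ = 3.3913 pm

Maximum Compton shift (at 180°):
Δλ_max = 2λ_C = 2 × 2.4263 = 4.8526 pm

Final wavelength:
λ' = 3.3913 + 4.8526 = 8.2439 pm

Minimum photon energy (maximum energy to electron):
E'_min = hc/λ' = 150.3956 keV

Maximum electron kinetic energy:
K_max = E₀ - E'_min = 365.6000 - 150.3956 = 215.2044 keV

(Intermediate values are shown rounded; full precision is carried through to the final answer.)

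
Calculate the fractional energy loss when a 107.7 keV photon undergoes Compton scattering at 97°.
0.1912 (or 19.12%)

Calculate initial and final photon energies:

Initial: E₀ = 107.7 keV → λ₀ = 11.5120 pm
Compton shift: Δλ = 2.7220 pm
Final wavelength: λ' = 14.2340 pm
Final energy: E' = 87.1043 keV

Fractional energy loss:
(E₀ - E')/E₀ = (107.7000 - 87.1043)/107.7000
= 20.5957/107.7000
= 0.1912
= 19.12%

(Intermediate values are shown rounded; full precision is carried through to the final answer.)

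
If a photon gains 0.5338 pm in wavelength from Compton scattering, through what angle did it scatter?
38.74°

From the Compton formula Δλ = λ_C(1 - cos θ), we can solve for θ:

cos θ = 1 - Δλ/λ_C

Given:
- Δλ = 0.5338 pm
- λ_C = h/(m_e·c) ≈ 2.42631024 pm

cos θ = 1 - 0.5338/2.42631024
cos θ = 1 - 0.220005
cos θ = 0.779995

θ = arccos(0.779995)
θ = 38.74°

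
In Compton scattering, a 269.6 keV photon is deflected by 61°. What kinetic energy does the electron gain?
57.6189 keV

By energy conservation: K_e = E_initial - E_final

First find the scattered photon energy:
Initial wavelength: λ = hc/E = 4.5988 pm
Compton shift: Δλ = λ_C(1 - cos(61°)) = 1.2500 pm
Final wavelength: λ' = 4.5988 + 1.2500 = 5.8488 pm
Final photon energy: E' = hc/λ' = 211.9811 keV

Electron kinetic energy:
K_e = E - E' = 269.6000 - 211.9811 = 57.6189 keV

(Intermediate values are shown rounded; full precision is carried through to the final answer.)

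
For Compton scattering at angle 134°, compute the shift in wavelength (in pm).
4.1118 pm

Using the Compton scattering formula:
Δλ = λ_C(1 - cos θ)

where λ_C = h/(m_e·c) ≈ 2.4263 pm is the Compton wavelength of an electron.

For θ = 134°:
cos(134°) = -0.6947
1 - cos(134°) = 1.6947

Δλ = 2.4263 × 1.6947
Δλ = 4.1118 pm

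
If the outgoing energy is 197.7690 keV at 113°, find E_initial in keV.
428.3001 keV

Convert final energy to wavelength (hc ≈ 1239.842 keV·pm):
λ' = hc/E' = 1239.842 / 197.7690 = 6.2691 pm

Calculate the Compton shift:
Δλ = λ_C(1 - cos(113°))
Δλ = 2.4263 × (1 - cos(113°))
Δλ = 3.3743 pm

Initial wavelength:
λ = λ' - Δλ = 6.2691 - 3.3743 = 2.8948 pm

Initial energy:
E = hc/λ = 1239.842 / 2.8948 = 428.3001 keV

(Intermediate values are shown rounded; full precision is carried through to the final answer.)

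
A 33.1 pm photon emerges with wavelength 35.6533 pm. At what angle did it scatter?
93.00°

First find the wavelength shift:
Δλ = λ' - λ = 35.6533 - 33.1 = 2.5533 pm

Using Δλ = λ_C(1 - cos θ), with λ_C = h/(m_e·c) ≈ 2.42631024 pm:
cos θ = 1 - Δλ/λ_C
cos θ = 1 - 2.5533/2.42631024
cos θ = -0.052339

θ = arccos(-0.052339)
θ = 93.00°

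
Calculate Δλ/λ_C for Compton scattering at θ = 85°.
0.9128 λ_C

The Compton shift formula is:
Δλ = λ_C(1 - cos θ)

Dividing both sides by λ_C:
Δλ/λ_C = 1 - cos θ

For θ = 85°:
Δλ/λ_C = 1 - cos(85°)
Δλ/λ_C = 1 - 0.0872
Δλ/λ_C = 0.9128

This means the shift is 0.9128 × λ_C = 2.2148 pm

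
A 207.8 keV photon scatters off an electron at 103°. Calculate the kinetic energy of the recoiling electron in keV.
69.0939 keV

By energy conservation: K_e = E_initial - E_final

First find the scattered photon energy:
Initial wavelength: λ = hc/E = 5.9665 pm
Compton shift: Δλ = λ_C(1 - cos(103°)) = 2.9721 pm
Final wavelength: λ' = 5.9665 + 2.9721 = 8.9386 pm
Final photon energy: E' = hc/λ' = 138.7061 keV

Electron kinetic energy:
K_e = E - E' = 207.8000 - 138.7061 = 69.0939 keV

(Intermediate values are shown rounded; full precision is carried through to the final answer.)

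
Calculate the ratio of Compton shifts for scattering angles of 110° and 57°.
110° produces the larger shift by a factor of 2.947

Calculate both shifts using Δλ = λ_C(1 - cos θ):

For θ₁ = 57°:
Δλ₁ = 2.4263 × (1 - cos(57°))
Δλ₁ = 2.4263 × 0.4554
Δλ₁ = 1.1048 pm

For θ₂ = 110°:
Δλ₂ = 2.4263 × (1 - cos(110°))
Δλ₂ = 2.4263 × 1.3420
Δλ₂ = 3.2562 pm

The 110° angle produces the larger shift.
Ratio: 3.2562/1.1048 = 2.947

(Intermediate values are shown rounded; full precision is carried through to the final answer.)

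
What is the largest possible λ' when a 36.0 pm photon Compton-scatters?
40.8526 pm (at θ = 180°)

The Compton shift is Δλ = λ_C(1 − cos θ).

Since cos θ ranges from −1 to 1, the factor (1 − cos θ) ranges from 0 to 2; the maximum shift occurs at θ = 180° (backscattering):
Δλ_max = 2λ_C = 2 × 2.4263 pm = 4.8526 pm

Maximum scattered wavelength:
λ'_max = λ₀ + Δλ_max = 36.0 + 4.8526 = 40.8526 pm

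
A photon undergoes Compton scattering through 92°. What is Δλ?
2.5110 pm

Using the Compton scattering formula:
Δλ = λ_C(1 - cos θ)

where λ_C = h/(m_e·c) ≈ 2.4263 pm is the Compton wavelength of an electron.

For θ = 92°:
cos(92°) = -0.0349
1 - cos(92°) = 1.0349

Δλ = 2.4263 × 1.0349
Δλ = 2.5110 pm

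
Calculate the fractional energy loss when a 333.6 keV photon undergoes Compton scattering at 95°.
0.4151 (or 41.51%)

Calculate initial and final photon energies:

Initial: E₀ = 333.6 keV → λ₀ = 3.7166 pm
Compton shift: Δλ = 2.6378 pm
Final wavelength: λ' = 6.3543 pm
Final energy: E' = 195.1177 keV

Fractional energy loss:
(E₀ - E')/E₀ = (333.6000 - 195.1177)/333.6000
= 138.4823/333.6000
= 0.4151
= 41.51%

(Intermediate values are shown rounded; full precision is carried through to the final answer.)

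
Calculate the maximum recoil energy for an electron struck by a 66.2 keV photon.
13.6228 keV

Maximum energy transfer occurs at θ = 180° (backscattering).

Initial photon: E₀ = 66.2 keV → λ₀ = 18.7287 pm

Maximum Compton shift (at 180°):
Δλ_max = 2λ_C = 2 × 2.4263 = 4.8526 pm

Final wavelength:
λ' = 18.7287 + 4.8526 = 23.5814 pm

Minimum photon energy (maximum energy to electron):
E'_min = hc/λ' = 52.5772 keV

Maximum electron kinetic energy:
K_max = E₀ - E'_min = 66.2000 - 52.5772 = 13.6228 keV

(Intermediate values are shown rounded; full precision is carried through to the final answer.)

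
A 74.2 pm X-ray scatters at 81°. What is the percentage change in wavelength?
2.7584%

Calculate the Compton shift:
Δλ = λ_C(1 - cos(81°))
Δλ = 2.4263 × (1 - cos(81°))
Δλ = 2.4263 × 0.8436
Δλ = 2.0468 pm

Percentage change:
(Δλ/λ₀) × 100 = (2.0468/74.2) × 100
= 2.7584%

(Intermediate values are shown rounded; full precision is carried through to the final answer.)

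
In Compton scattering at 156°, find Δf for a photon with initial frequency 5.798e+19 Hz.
2.743e+19 Hz (decrease)

Convert frequency to wavelength (c = 299792458 m/s):
λ₀ = c/f₀ = 299792458/5.798e+19 = 5.1706185e-12 m = 5.1706 pm

Calculate Compton shift:
Δλ = λ_C(1 - cos(156°)) = 4.6429 pm

Final wavelength:
λ' = λ₀ + Δλ = 5.1706 + 4.6429 = 9.8135 pm

Final frequency:
f' = c/λ' = 299792458/9.8134734e-12 = 3.0549067e+19 Hz

Frequency shift (decrease):
Δf = f₀ - f' = 5.798e+19 - 3.0549067e+19 = 2.743e+19 Hz

(Intermediate values are shown rounded; full precision is carried through to the final answer.)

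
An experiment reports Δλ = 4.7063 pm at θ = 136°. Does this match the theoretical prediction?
No, inconsistent

Calculate the expected shift for θ = 136°:

Δλ_expected = λ_C(1 - cos(136°))
Δλ_expected = 2.4263 × (1 - cos(136°))
Δλ_expected = 2.4263 × 1.7193
Δλ_expected = 4.1717 pm

Given shift: 4.7063 pm
Expected shift: 4.1717 pm
Difference: 0.5346 pm

The values do not match. The given shift corresponds to θ ≈ 160.0°, not 136°.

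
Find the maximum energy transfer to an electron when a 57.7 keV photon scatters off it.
10.6299 keV

Maximum energy transfer occurs at θ = 180° (backscattering).

Initial photon: E₀ = 57.7 keV → λ₀ = 21.4877 pm

Maximum Compton shift (at 180°):
Δλ_max = 2λ_C = 2 × 2.4263 = 4.8526 pm

Final wavelength:
λ' = 21.4877 + 4.8526 = 26.3403 pm

Minimum photon energy (maximum energy to electron):
E'_min = hc/λ' = 47.0701 keV

Maximum electron kinetic energy:
K_max = E₀ - E'_min = 57.7000 - 47.0701 = 10.6299 keV

(Intermediate values are shown rounded; full precision is carried through to the final answer.)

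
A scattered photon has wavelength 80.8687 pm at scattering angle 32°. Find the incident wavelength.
80.5000 pm

From λ' = λ + Δλ, we have λ = λ' - Δλ

First calculate the Compton shift:
Δλ = λ_C(1 - cos θ)
Δλ = 2.4263 × (1 - cos(32°))
Δλ = 2.4263 × 0.1520
Δλ = 0.3687 pm

Initial wavelength:
λ = λ' - Δλ
λ = 80.8687 - 0.3687
λ = 80.5000 pm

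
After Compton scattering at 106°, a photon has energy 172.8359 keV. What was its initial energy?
303.9999 keV

Convert final energy to wavelength (hc ≈ 1239.842 keV·pm):
λ' = hc/E' = 1239.842 / 172.8359 = 7.1735 pm

Calculate the Compton shift:
Δλ = λ_C(1 - cos(106°))
Δλ = 2.4263 × (1 - cos(106°))
Δλ = 3.0951 pm

Initial wavelength:
λ = λ' - Δλ = 7.1735 - 3.0951 = 4.0784 pm

Initial energy:
E = hc/λ = 1239.842 / 4.0784 = 303.9999 keV

(Intermediate values are shown rounded; full precision is carried through to the final answer.)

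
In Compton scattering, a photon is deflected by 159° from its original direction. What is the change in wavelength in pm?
4.6915 pm

Using the Compton scattering formula:
Δλ = λ_C(1 - cos θ)

where λ_C = h/(m_e·c) ≈ 2.4263 pm is the Compton wavelength of an electron.

For θ = 159°:
cos(159°) = -0.9336
1 - cos(159°) = 1.9336

Δλ = 2.4263 × 1.9336
Δλ = 4.6915 pm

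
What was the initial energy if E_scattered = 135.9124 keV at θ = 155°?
275.7001 keV

Convert final energy to wavelength (hc ≈ 1239.842 keV·pm):
λ' = hc/E' = 1239.842 / 135.9124 = 9.1224 pm

Calculate the Compton shift:
Δλ = λ_C(1 - cos(155°))
Δλ = 2.4263 × (1 - cos(155°))
Δλ = 4.6253 pm

Initial wavelength:
λ = λ' - Δλ = 9.1224 - 4.6253 = 4.4971 pm

Initial energy:
E = hc/λ = 1239.842 / 4.4971 = 275.7001 keV

(Intermediate values are shown rounded; full precision is carried through to the final answer.)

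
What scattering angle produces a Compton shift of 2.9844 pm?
103.30°

From the Compton formula Δλ = λ_C(1 - cos θ), we can solve for θ:

cos θ = 1 - Δλ/λ_C

Given:
- Δλ = 2.9844 pm
- λ_C = h/(m_e·c) ≈ 2.42631024 pm

cos θ = 1 - 2.9844/2.42631024
cos θ = 1 - 1.230016
cos θ = -0.230016

θ = arccos(-0.230016)
θ = 103.30°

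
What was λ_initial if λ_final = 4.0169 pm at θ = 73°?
2.3000 pm

From λ' = λ + Δλ, we have λ = λ' - Δλ

First calculate the Compton shift:
Δλ = λ_C(1 - cos θ)
Δλ = 2.4263 × (1 - cos(73°))
Δλ = 2.4263 × 0.7076
Δλ = 1.7169 pm

Initial wavelength:
λ = λ' - Δλ
λ = 4.0169 - 1.7169
λ = 2.3000 pm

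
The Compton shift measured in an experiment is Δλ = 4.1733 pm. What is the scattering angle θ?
136.06°

From the Compton formula Δλ = λ_C(1 - cos θ), we can solve for θ:

cos θ = 1 - Δλ/λ_C

Given:
- Δλ = 4.1733 pm
- λ_C = h/(m_e·c) ≈ 2.42631024 pm

cos θ = 1 - 4.1733/2.42631024
cos θ = 1 - 1.720019
cos θ = -0.720019

θ = arccos(-0.720019)
θ = 136.06°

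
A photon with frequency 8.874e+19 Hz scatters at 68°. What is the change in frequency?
2.750e+19 Hz (decrease)

Convert frequency to wavelength (c = 299792458 m/s):
λ₀ = c/f₀ = 299792458/8.874e+19 = 3.3783238e-12 m = 3.3783 pm

Calculate Compton shift:
Δλ = λ_C(1 - cos(68°)) = 1.5174 pm

Final wavelength:
λ' = λ₀ + Δλ = 3.3783 + 1.5174 = 4.8957 pm

Final frequency:
f' = c/λ' = 299792458/4.8957223e-12 = 6.1235593e+19 Hz

Frequency shift (decrease):
Δf = f₀ - f' = 8.874e+19 - 6.1235593e+19 = 2.750e+19 Hz

(Intermediate values are shown rounded; full precision is carried through to the final answer.)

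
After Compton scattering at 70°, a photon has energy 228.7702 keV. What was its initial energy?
324.3000 keV

Convert final energy to wavelength (hc ≈ 1239.842 keV·pm):
λ' = hc/E' = 1239.842 / 228.7702 = 5.4196 pm

Calculate the Compton shift:
Δλ = λ_C(1 - cos(70°))
Δλ = 2.4263 × (1 - cos(70°))
Δλ = 1.5965 pm

Initial wavelength:
λ = λ' - Δλ = 5.4196 - 1.5965 = 3.8231 pm

Initial energy:
E = hc/λ = 1239.842 / 3.8231 = 324.3000 keV

(Intermediate values are shown rounded; full precision is carried through to the final answer.)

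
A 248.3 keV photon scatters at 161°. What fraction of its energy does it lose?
0.4860 (or 48.60%)

Calculate initial and final photon energies:

Initial: E₀ = 248.3 keV → λ₀ = 4.9933 pm
Compton shift: Δλ = 4.7204 pm
Final wavelength: λ' = 9.7138 pm
Final energy: E' = 127.6378 keV

Fractional energy loss:
(E₀ - E')/E₀ = (248.3000 - 127.6378)/248.3000
= 120.6622/248.3000
= 0.4860
= 48.60%

(Intermediate values are shown rounded; full precision is carried through to the final answer.)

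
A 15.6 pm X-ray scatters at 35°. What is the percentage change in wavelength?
2.8128%

Calculate the Compton shift:
Δλ = λ_C(1 - cos(35°))
Δλ = 2.4263 × (1 - cos(35°))
Δλ = 2.4263 × 0.1808
Δλ = 0.4388 pm

Percentage change:
(Δλ/λ₀) × 100 = (0.4388/15.6) × 100
= 2.8128%

(Intermediate values are shown rounded; full precision is carried through to the final answer.)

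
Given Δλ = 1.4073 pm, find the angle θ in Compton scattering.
65.17°

From the Compton formula Δλ = λ_C(1 - cos θ), we can solve for θ:

cos θ = 1 - Δλ/λ_C

Given:
- Δλ = 1.4073 pm
- λ_C = h/(m_e·c) ≈ 2.42631024 pm

cos θ = 1 - 1.4073/2.42631024
cos θ = 1 - 0.580017
cos θ = 0.419983

θ = arccos(0.419983)
θ = 65.17°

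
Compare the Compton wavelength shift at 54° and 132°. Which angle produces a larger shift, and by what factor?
132° produces the larger shift by a factor of 4.049

Calculate both shifts using Δλ = λ_C(1 - cos θ):

For θ₁ = 54°:
Δλ₁ = 2.4263 × (1 - cos(54°))
Δλ₁ = 2.4263 × 0.4122
Δλ₁ = 1.0002 pm

For θ₂ = 132°:
Δλ₂ = 2.4263 × (1 - cos(132°))
Δλ₂ = 2.4263 × 1.6691
Δλ₂ = 4.0498 pm

The 132° angle produces the larger shift.
Ratio: 4.0498/1.0002 = 4.049

(Intermediate values are shown rounded; full precision is carried through to the final answer.)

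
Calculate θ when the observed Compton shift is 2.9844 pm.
103.30°

From the Compton formula Δλ = λ_C(1 - cos θ), we can solve for θ:

cos θ = 1 - Δλ/λ_C

Given:
- Δλ = 2.9844 pm
- λ_C = h/(m_e·c) ≈ 2.42631024 pm

cos θ = 1 - 2.9844/2.42631024
cos θ = 1 - 1.230016
cos θ = -0.230016

θ = arccos(-0.230016)
θ = 103.30°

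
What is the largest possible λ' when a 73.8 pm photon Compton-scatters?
78.6526 pm (at θ = 180°)

The Compton shift is Δλ = λ_C(1 − cos θ).

Since cos θ ranges from −1 to 1, the factor (1 − cos θ) ranges from 0 to 2; the maximum shift occurs at θ = 180° (backscattering):
Δλ_max = 2λ_C = 2 × 2.4263 pm = 4.8526 pm

Maximum scattered wavelength:
λ'_max = λ₀ + Δλ_max = 73.8 + 4.8526 = 78.6526 pm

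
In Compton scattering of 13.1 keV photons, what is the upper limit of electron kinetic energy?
0.6389 keV

Maximum energy transfer occurs at θ = 180° (backscattering).

Initial photon: E₀ = 13.1 keV → λ₀ = 94.6444 pm

Maximum Compton shift (at 180°):
Δλ_max = 2λ_C = 2 × 2.4263 = 4.8526 pm

Final wavelength:
λ' = 94.6444 + 4.8526 = 99.4970 pm

Minimum photon energy (maximum energy to electron):
E'_min = hc/λ' = 12.4611 keV

Maximum electron kinetic energy:
K_max = E₀ - E'_min = 13.1000 - 12.4611 = 0.6389 keV

(Intermediate values are shown rounded; full precision is carried through to the final answer.)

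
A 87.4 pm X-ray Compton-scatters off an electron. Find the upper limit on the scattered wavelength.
92.2526 pm (at θ = 180°)

The Compton shift is Δλ = λ_C(1 − cos θ).

Since cos θ ranges from −1 to 1, the factor (1 − cos θ) ranges from 0 to 2; the maximum shift occurs at θ = 180° (backscattering):
Δλ_max = 2λ_C = 2 × 2.4263 pm = 4.8526 pm

Maximum scattered wavelength:
λ'_max = λ₀ + Δλ_max = 87.4 + 4.8526 = 92.2526 pm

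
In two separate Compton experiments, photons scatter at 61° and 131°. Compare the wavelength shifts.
131° produces the larger shift by a factor of 3.214

Calculate both shifts using Δλ = λ_C(1 - cos θ):

For θ₁ = 61°:
Δλ₁ = 2.4263 × (1 - cos(61°))
Δλ₁ = 2.4263 × 0.5152
Δλ₁ = 1.2500 pm

For θ₂ = 131°:
Δλ₂ = 2.4263 × (1 - cos(131°))
Δλ₂ = 2.4263 × 1.6561
Δλ₂ = 4.0181 pm

The 131° angle produces the larger shift.
Ratio: 4.0181/1.2500 = 3.214

(Intermediate values are shown rounded; full precision is carried through to the final answer.)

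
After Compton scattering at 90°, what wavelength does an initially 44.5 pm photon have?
46.9263 pm

Using the Compton formula: λ' = λ + λ_C(1 − cos θ)

For θ = 90°, cos θ = 0 (exact) = 0.0000, so:
1 − cos 90° = 1 − (0) = 1.0000

Δλ = λ_C × 1.0000 = 2.4263 × 1.0000 = 2.4263 pm

λ' = 44.5 + 2.4263 = 46.9263 pm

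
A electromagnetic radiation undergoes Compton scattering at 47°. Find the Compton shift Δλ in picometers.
0.7716 pm

Using the Compton scattering formula:
Δλ = λ_C(1 - cos θ)

where λ_C = h/(m_e·c) ≈ 2.4263 pm is the Compton wavelength of an electron.

For θ = 47°:
cos(47°) = 0.6820
1 - cos(47°) = 0.3180

Δλ = 2.4263 × 0.3180
Δλ = 0.7716 pm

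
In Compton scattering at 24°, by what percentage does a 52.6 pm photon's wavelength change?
0.3988%

Calculate the Compton shift:
Δλ = λ_C(1 - cos(24°))
Δλ = 2.4263 × (1 - cos(24°))
Δλ = 2.4263 × 0.0865
Δλ = 0.2098 pm

Percentage change:
(Δλ/λ₀) × 100 = (0.2098/52.6) × 100
= 0.3988%

(Intermediate values are shown rounded; full precision is carried through to the final answer.)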